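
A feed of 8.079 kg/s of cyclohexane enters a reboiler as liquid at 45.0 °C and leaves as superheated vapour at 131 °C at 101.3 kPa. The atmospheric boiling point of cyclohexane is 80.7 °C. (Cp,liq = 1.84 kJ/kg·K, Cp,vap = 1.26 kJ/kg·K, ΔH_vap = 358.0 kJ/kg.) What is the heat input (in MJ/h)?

Q = 14200 MJ/h

liquid 45.0→80.7 °C: 65.688 kJ/kg
vaporisation at 80.7 °C: 358 kJ/kg
vapour 80.7→131 °C: 63.378 kJ/kg
Δh = 65.688 + 358 + 63.378 = 487.07 kJ/kg
Q = ṁ·Δh = 8.079 kg/s × 487.07 kJ/kg = 3935 kJ/s
|Q| = 3935 kW = 14166 MJ/h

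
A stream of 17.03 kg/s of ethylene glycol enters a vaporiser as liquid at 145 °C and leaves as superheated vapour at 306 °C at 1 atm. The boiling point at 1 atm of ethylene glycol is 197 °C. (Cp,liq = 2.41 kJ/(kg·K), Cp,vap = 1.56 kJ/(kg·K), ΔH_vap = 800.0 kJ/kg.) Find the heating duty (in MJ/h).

Q = 67200 MJ/h

liquid 145→197 °C: 125.32 kJ/kg
vaporisation at 197 °C: 800 kJ/kg
vapour 197→306 °C: 170.04 kJ/kg
Δh = 125.32 + 800 + 170.04 = 1095.4 kJ/kg
Q = ṁ·Δh = 17.03 kg/s × 1095.4 kJ/kg = 18654 kJ/s
|Q| = 18654 kW = 67154 MJ/h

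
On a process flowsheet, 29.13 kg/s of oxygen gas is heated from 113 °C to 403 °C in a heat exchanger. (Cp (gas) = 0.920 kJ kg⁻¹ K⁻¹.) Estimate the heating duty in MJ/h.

Q = ṁ·Cp·ΔT = 29.13 × 0.920 × (403 − 113) = 7771.9 kJ/s
Heating duty = 27979 MJ/h

Q = 28000 MJ/h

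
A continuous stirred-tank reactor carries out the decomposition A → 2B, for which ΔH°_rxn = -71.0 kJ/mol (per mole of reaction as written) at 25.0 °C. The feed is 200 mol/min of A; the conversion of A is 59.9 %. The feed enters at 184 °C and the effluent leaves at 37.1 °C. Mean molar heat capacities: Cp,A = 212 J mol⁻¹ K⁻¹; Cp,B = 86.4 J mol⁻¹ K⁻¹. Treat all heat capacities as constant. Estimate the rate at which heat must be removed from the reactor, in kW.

Q_out = 247 kW

Extent of reaction ξ = 0.599 × 200 = 119.8 mol/min
Reaction term: ξ·ΔH°_rxn = 119.8 × -71.0 = -8505.8 kJ/min
Sensible, feed 184→25 °C: -6741.6 kJ/min
Outlet flows (mol/min): A 80.2, B 239.6
Sensible, products 25→37.1 °C: 456.22 kJ/min
Q = ΔH = -14791 kJ/min = -246.52 kW
Heat removed = 246.52 kW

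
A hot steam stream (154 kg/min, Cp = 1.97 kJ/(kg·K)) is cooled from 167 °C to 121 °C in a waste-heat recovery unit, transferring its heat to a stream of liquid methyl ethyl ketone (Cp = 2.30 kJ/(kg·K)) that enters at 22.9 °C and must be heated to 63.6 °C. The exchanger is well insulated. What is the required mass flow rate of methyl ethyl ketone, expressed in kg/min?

ṁ_c = 149 kg/min

Heat released by hot stream: Q = 154 × 1.97 × (167 − 121) = 13955 kJ/min
Energy balance on cold side (adiabatic exchanger): Q = ṁ_c·Cp_c·(T_c,out − T_c,in)
ṁ_c = 13955 / [2.30 × (63.6 − 22.9)] = 149.08 kg/min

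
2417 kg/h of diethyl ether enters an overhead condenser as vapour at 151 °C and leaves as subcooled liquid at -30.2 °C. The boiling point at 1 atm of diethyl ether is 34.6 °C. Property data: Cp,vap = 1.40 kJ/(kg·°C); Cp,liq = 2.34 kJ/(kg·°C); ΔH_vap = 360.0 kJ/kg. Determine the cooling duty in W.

Q_c = 453000 W

vapour 151→34.6 °C: -162.96 kJ/kg
condensation at 34.6 °C: -360 kJ/kg
liquid 34.6→-30.2 °C: -151.63 kJ/kg
Δh = -162.96 + -360 + -151.63 = -674.59 kJ/kg
Q = ṁ·Δh = 2417 kg/h × -674.59 kJ/kg = -1.6305e+06 kJ/h
|Q| = 452.91 kW = 452910 W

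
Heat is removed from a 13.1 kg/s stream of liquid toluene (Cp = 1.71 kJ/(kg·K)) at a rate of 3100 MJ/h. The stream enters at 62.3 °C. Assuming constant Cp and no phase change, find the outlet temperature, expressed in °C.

T_out = 23.9 °C

Q = 3100 MJ/h = 861.11 kJ/s
ΔT = Q/(ṁ·Cp) = 861.11/(13.1×1.71) = 38.441 K
T_out = 62.3 − 38.441 = 23.859 °C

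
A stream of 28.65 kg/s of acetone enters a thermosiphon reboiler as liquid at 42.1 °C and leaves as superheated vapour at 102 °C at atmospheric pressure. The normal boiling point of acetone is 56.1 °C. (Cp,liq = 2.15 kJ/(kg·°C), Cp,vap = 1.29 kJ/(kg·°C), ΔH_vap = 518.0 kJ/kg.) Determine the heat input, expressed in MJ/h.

liquid 42.1→56.1 °C: 30.1 kJ/kg
vaporisation at 56.1 °C: 518 kJ/kg
vapour 56.1→102 °C: 59.211 kJ/kg
Δh = 30.1 + 518 + 59.211 = 607.31 kJ/kg
Q = ṁ·Δh = 28.65 kg/s × 607.31 kJ/kg = 17399 kJ/s
|Q| = 17399 kW = 62638 MJ/h

Q = 62600 MJ/h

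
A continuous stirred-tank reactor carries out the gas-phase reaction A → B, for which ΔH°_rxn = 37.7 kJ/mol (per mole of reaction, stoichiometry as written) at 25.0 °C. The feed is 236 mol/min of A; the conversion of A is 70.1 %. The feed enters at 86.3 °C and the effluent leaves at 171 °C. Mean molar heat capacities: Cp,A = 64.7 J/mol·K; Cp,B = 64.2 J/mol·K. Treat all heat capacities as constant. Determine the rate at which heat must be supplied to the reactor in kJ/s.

Q_in = 125 kJ/s

Extent of reaction ξ = 0.701 × 236 = 165.44 mol/min
Reaction term: ξ·ΔH°_rxn = 165.44 × 37.7 = 6236.9 kJ/min
Sensible, feed 86.3→25 °C: -936 kJ/min
Outlet flows (mol/min): A 70.564, B 165.44
Sensible, products 25→171 °C: 2217.2 kJ/min
Q = ΔH = 7518.2 kJ/min = 125.3 kW
Heat supplied = 125.3 kJ/s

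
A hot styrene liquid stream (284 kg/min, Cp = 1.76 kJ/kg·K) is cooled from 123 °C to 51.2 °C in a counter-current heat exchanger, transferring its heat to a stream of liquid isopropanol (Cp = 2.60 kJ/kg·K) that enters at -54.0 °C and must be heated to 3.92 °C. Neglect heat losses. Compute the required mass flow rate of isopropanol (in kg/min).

ṁ_c = 238 kg/min

Heat released by hot stream: Q = 284 × 1.76 × (123 − 51.2) = 35889 kJ/min
Energy balance on cold side (adiabatic exchanger): Q = ṁ_c·Cp_c·(T_c,out − T_c,in)
ṁ_c = 35889 / [2.60 × (3.92 − -54.0)] = 238.32 kg/min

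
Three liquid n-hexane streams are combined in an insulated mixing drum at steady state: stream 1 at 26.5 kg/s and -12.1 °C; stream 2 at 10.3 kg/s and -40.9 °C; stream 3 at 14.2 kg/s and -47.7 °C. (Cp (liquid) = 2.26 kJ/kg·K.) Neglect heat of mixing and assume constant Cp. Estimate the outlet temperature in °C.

T_out = -27.8 °C

No heat crosses the boundary, so H_out = H_in.
Σ ṁᵢCp,ᵢTᵢ = 26.5×2.26×-12.1 + 10.3×2.26×-40.9 + 14.2×2.26×-47.7 = -3207.5
Σ ṁᵢCp,ᵢ = 26.5×2.26 + 10.3×2.26 + 14.2×2.26 = 115.26
T_out = -3207.5 / 115.26 = -27.829 °C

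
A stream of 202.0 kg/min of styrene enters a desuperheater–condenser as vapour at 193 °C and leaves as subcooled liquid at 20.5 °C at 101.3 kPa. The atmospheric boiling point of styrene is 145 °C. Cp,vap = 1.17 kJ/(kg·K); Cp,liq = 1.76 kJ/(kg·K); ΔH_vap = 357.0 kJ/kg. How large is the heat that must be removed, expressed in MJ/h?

Q_c = 7660 MJ/h

vapour 193→145 °C: -56.16 kJ/kg
condensation at 145 °C: -357 kJ/kg
liquid 145→20.5 °C: -219.12 kJ/kg
Δh = -56.16 + -357 + -219.12 = -632.28 kJ/kg
Q = ṁ·Δh = 202.0 kg/min × -632.28 kJ/kg = -127720 kJ/min
|Q| = 2128.7 kW = 7663.2 MJ/h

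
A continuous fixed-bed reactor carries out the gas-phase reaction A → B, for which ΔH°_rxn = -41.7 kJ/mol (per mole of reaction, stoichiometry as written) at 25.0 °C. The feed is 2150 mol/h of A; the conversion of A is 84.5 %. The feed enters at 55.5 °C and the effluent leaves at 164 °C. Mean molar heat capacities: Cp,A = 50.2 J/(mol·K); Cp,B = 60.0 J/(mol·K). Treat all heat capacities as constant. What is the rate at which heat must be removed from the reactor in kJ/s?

Extent of reaction ξ = 0.845 × 2150 = 1816.8 mol/h
Reaction term: ξ·ΔH°_rxn = 1816.8 × -41.7 = -75758 kJ/h
Sensible, feed 55.5→25 °C: -3291.9 kJ/h
Outlet flows (mol/h): A 333.25, B 1816.8
Sensible, products 25→164 °C: 17477 kJ/h
Q = ΔH = -61573 kJ/h = -17.104 kW
Heat removed = 17.104 kJ/s

Q_out = 17.1 kJ/s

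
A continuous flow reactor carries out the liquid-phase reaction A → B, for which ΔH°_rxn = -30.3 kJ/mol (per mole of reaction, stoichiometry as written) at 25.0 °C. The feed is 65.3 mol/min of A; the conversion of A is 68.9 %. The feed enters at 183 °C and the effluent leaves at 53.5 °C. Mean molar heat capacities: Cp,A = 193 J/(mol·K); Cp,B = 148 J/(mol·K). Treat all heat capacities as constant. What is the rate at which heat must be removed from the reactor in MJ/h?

Q_out = 183 MJ/h

Extent of reaction ξ = 0.689 × 65.3 = 44.992 mol/min
Reaction term: ξ·ΔH°_rxn = 44.992 × -30.3 = -1363.2 kJ/min
Sensible, feed 183→25 °C: -1991.3 kJ/min
Outlet flows (mol/min): A 20.308, B 44.992
Sensible, products 25→53.5 °C: 301.48 kJ/min
Q = ΔH = -3053 kJ/min = -50.884 kW
Heat removed = 183.18 MJ/h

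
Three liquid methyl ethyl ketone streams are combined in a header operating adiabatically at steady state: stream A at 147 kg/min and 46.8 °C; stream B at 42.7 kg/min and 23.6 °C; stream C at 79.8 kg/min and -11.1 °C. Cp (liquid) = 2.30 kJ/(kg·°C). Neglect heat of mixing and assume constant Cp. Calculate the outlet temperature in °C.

Energy balance with Q = 0: Σ ṁᵢCp,ᵢ(T_out − Tᵢ) = 0
Σ ṁᵢCp,ᵢTᵢ = 147×2.30×46.8 + 42.7×2.30×23.6 + 79.8×2.30×-11.1 = 16104
Σ ṁᵢCp,ᵢ = 147×2.30 + 42.7×2.30 + 79.8×2.30 = 619.85
T_out = 16104 / 619.85 = 25.98 °C

T_out = 26.0 °C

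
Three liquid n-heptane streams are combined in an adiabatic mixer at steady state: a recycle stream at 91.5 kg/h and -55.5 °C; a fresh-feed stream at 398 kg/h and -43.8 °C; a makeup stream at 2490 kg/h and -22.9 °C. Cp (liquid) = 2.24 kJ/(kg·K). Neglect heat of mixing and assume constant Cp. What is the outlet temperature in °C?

No heat crosses the boundary, so H_out = H_in.
Σ ṁᵢCp,ᵢTᵢ = 91.5×2.24×-55.5 + 398×2.24×-43.8 + 2490×2.24×-22.9 = -178150
Σ ṁᵢCp,ᵢ = 91.5×2.24 + 398×2.24 + 2490×2.24 = 6674.1
T_out = -178150 / 6674.1 = -26.693 °C

T_out = -26.7 °C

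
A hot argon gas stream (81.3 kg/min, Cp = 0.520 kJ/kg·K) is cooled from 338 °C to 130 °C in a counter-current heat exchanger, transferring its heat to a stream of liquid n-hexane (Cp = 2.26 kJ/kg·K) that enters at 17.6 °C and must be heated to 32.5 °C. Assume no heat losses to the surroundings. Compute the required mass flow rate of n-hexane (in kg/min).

Heat released by hot stream: Q = 81.3 × 0.520 × (338 − 130) = 8793.4 kJ/min
Energy balance on cold side (adiabatic exchanger): Q = ṁ_c·Cp_c·(T_c,out − T_c,in)
ṁ_c = 8793.4 / [2.26 × (32.5 − 17.6)] = 261.13 kg/min

ṁ_c = 261 kg/min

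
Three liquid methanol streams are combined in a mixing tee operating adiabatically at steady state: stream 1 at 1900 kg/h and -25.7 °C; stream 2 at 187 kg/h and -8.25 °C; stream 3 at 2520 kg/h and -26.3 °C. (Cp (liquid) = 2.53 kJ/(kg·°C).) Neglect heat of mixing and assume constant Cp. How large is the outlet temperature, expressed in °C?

Energy balance with Q = 0: Σ ṁᵢCp,ᵢ(T_out − Tᵢ) = 0
Σ ṁᵢCp,ᵢTᵢ = 1900×2.53×-25.7 + 187×2.53×-8.25 + 2520×2.53×-26.3 = -295120
Σ ṁᵢCp,ᵢ = 1900×2.53 + 187×2.53 + 2520×2.53 = 11656
T_out = -295120 / 11656 = -25.32 °C

T_out = -25.3 °C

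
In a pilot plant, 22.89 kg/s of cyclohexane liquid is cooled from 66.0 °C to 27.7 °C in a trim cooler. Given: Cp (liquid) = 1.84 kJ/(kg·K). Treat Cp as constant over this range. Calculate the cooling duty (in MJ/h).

Q_c = 5810 MJ/h

Q = ṁ·Cp·ΔT = 22.89 × 1.84 × (27.7 − 66.0) = -1613.1 kJ/s
Cooling duty = 5807.2 MJ/h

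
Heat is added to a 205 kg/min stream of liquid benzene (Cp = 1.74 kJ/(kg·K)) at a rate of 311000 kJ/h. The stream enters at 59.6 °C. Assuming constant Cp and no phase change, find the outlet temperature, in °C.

Q = 311000 kJ/h = 5183.3 kJ/min
ΔT = Q/(ṁ·Cp) = 5183.3/(205×1.74) = 14.531 K
T_out = 59.6 + 14.531 = 74.131 °C

T_out = 74.1 °C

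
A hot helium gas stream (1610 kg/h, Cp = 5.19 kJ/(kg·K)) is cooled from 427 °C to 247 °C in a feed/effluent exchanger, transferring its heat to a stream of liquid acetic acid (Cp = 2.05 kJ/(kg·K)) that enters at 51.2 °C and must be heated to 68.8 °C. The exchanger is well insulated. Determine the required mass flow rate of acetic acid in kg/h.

Heat released by hot stream: Q = 1610 × 5.19 × (427 − 247) = 1.5041e+06 kJ/h
Energy balance on cold side (adiabatic exchanger): Q = ṁ_c·Cp_c·(T_c,out − T_c,in)
ṁ_c = 1.5041e+06 / [2.05 × (68.8 − 51.2)] = 41687 kg/h

ṁ_c = 41700 kg/h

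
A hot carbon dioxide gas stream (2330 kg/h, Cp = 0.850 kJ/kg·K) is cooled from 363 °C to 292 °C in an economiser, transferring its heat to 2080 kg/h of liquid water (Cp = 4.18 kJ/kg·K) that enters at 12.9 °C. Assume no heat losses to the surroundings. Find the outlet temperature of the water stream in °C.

Heat released by hot stream: Q = 2330 × 0.850 × (363 − 292) = 140620 kJ/h
Energy balance on cold side (adiabatic exchanger): Q = ṁ_c·Cp_c·(T_c,out − T_c,in)
T_c,out = 12.9 + 140620/(2080 × 4.18) = 29.073 °C

T_c,out = 29.1 °C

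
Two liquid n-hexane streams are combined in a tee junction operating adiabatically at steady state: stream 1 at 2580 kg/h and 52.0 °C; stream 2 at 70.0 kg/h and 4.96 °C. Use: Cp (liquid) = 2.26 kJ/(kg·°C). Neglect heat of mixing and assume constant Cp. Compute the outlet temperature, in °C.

T_out = 50.8 °C

No heat crosses the boundary, so H_out = H_in.
T_out = Σ ṁᵢCp,ᵢTᵢ / Σ ṁᵢCp,ᵢ
      = 303990 / 5989 = 50.757 °C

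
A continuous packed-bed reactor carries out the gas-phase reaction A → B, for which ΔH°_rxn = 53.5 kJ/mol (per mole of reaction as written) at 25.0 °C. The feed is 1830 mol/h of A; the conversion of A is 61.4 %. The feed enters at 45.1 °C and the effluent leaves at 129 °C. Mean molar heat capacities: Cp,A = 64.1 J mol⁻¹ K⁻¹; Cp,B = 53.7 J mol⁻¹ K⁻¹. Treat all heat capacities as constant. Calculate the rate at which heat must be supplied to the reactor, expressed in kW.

Extent of reaction ξ = 0.614 × 1830 = 1123.6 mol/h
Reaction term: ξ·ΔH°_rxn = 1123.6 × 53.5 = 60114 kJ/h
Sensible, feed 45.1→25 °C: -2357.8 kJ/h
Outlet flows (mol/h): A 706.38, B 1123.6
Sensible, products 25→129 °C: 10984 kJ/h
Q = ΔH = 68740 kJ/h = 19.094 kW
Heat supplied = 19.094 kW

Q_in = 19.1 kW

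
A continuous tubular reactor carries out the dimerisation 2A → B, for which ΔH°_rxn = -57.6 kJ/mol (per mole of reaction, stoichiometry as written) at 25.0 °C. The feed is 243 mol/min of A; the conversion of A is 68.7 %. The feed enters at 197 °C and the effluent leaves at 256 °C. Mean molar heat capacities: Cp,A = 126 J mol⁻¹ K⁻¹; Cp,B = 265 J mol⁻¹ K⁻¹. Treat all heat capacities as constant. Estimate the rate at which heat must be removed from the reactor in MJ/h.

Q_out = 165 MJ/h

Extent of reaction ξ = 0.687 × 243 / 2 = 83.471 mol/min
Reaction term: ξ·ΔH°_rxn = 83.471 × -57.6 = -4807.9 kJ/min
Sensible, feed 197→25 °C: -5266.3 kJ/min
Outlet flows (mol/min): A 76.059, B 83.471
Sensible, products 25→256 °C: 7323.4 kJ/min
Q = ΔH = -2750.8 kJ/min = -45.846 kW
Heat removed = 165.05 MJ/h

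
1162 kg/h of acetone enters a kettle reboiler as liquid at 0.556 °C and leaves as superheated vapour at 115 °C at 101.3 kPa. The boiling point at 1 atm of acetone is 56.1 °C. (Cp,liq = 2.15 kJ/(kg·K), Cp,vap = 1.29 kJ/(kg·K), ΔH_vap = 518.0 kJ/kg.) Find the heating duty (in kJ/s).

liquid 0.556→56.1 °C: 119.42 kJ/kg
vaporisation at 56.1 °C: 518 kJ/kg
vapour 56.1→115 °C: 75.981 kJ/kg
Δh = 119.42 + 518 + 75.981 = 713.4 kJ/kg
Q = ṁ·Δh = 1162 kg/h × 713.4 kJ/kg = 828970 kJ/h
|Q| = 230.27 kW

Q = 230 kJ/s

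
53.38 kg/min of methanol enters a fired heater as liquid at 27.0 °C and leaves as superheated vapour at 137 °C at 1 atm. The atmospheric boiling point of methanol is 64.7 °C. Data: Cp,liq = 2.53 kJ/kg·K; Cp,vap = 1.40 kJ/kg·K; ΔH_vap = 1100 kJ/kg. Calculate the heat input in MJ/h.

Q = 4150 MJ/h

liquid 27.0→64.7 °C: 95.381 kJ/kg
vaporisation at 64.7 °C: 1100 kJ/kg
vapour 64.7→137 °C: 101.22 kJ/kg
Δh = 95.381 + 1100 + 101.22 = 1296.6 kJ/kg
Q = ṁ·Δh = 53.38 kg/min × 1296.6 kJ/kg = 69213 kJ/min
|Q| = 1153.5 kW = 4152.8 MJ/h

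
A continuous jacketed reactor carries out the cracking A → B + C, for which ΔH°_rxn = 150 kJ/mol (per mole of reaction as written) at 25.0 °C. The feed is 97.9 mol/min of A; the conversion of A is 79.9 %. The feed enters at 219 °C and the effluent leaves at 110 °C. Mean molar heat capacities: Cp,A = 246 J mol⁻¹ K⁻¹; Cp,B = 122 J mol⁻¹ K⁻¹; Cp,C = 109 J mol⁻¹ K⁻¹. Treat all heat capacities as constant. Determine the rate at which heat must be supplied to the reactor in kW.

Q_in = 150 kW

Extent of reaction ξ = 0.799 × 97.9 = 78.222 mol/min
Reaction term: ξ·ΔH°_rxn = 78.222 × 150 = 11733 kJ/min
Sensible, feed 219→25 °C: -4672.2 kJ/min
Outlet flows (mol/min): A 19.678, B 78.222, C 78.222
Sensible, products 25→110 °C: 1947.4 kJ/min
Q = ΔH = 9008.5 kJ/min = 150.14 kW
Heat supplied = 150.14 kW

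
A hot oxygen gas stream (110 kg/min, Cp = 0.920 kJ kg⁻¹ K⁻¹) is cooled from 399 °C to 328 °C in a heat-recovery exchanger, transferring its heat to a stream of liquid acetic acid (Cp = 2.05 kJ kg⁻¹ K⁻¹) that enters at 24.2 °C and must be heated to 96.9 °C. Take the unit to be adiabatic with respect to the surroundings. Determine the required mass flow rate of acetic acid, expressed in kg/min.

Heat released by hot stream: Q = 110 × 0.920 × (399 − 328) = 7185.2 kJ/min
Energy balance on cold side (adiabatic exchanger): Q = ṁ_c·Cp_c·(T_c,out − T_c,in)
ṁ_c = 7185.2 / [2.05 × (96.9 − 24.2)] = 48.211 kg/min

ṁ_c = 48.2 kg/min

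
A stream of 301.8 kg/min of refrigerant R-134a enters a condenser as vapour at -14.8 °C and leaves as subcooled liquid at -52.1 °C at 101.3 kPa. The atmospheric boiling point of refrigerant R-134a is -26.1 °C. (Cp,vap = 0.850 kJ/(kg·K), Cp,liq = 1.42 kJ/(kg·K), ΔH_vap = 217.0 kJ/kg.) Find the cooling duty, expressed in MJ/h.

Q_c = 4770 MJ/h

vapour -14.8→-26.1 °C: -9.605 kJ/kg
condensation at -26.1 °C: -217 kJ/kg
liquid -26.1→-52.1 °C: -36.92 kJ/kg
Δh = -9.605 + -217 + -36.92 = -263.52 kJ/kg
Q = ṁ·Δh = 301.8 kg/min × -263.52 kJ/kg = -79532 kJ/min
|Q| = 1325.5 kW = 4771.9 MJ/h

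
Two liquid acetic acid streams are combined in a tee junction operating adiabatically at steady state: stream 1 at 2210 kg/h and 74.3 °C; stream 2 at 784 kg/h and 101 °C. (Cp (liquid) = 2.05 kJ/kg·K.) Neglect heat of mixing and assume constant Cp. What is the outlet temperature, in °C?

T_out = 81.3 °C

Energy balance with Q = 0: Σ ṁᵢCp,ᵢ(T_out − Tᵢ) = 0
Σ ṁᵢCp,ᵢTᵢ = 2210×2.05×74.3 + 784×2.05×101 = 498940
Σ ṁᵢCp,ᵢ = 2210×2.05 + 784×2.05 = 6137.7
T_out = 498940 / 6137.7 = 81.292 °C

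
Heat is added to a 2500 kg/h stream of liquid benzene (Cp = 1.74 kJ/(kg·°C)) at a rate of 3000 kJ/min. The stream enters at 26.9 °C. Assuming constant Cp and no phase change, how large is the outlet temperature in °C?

T_out = 68.3 °C

Q = 3000 kJ/min = 180000 kJ/h
ΔT = Q/(ṁ·Cp) = 180000/(2500×1.74) = 41.379 K
T_out = 26.9 + 41.379 = 68.279 °C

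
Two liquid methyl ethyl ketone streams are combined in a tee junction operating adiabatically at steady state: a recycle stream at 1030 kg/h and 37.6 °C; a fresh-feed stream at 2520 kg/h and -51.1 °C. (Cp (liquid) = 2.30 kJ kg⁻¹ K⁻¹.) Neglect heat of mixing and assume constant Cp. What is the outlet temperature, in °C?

No heat crosses the boundary, so H_out = H_in.
T_out = Σ ṁᵢCp,ᵢTᵢ / Σ ṁᵢCp,ᵢ
      = -207100 / 8165 = -25.365 °C

T_out = -25.4 °C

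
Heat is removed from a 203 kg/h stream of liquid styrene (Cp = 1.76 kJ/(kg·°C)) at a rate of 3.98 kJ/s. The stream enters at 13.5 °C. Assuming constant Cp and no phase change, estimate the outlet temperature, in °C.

T_out = -26.6 °C

Q = 3.98 kJ/s = 14328 kJ/h
ΔT = Q/(ṁ·Cp) = 14328/(203×1.76) = 40.103 K
T_out = 13.5 − 40.103 = -26.603 °C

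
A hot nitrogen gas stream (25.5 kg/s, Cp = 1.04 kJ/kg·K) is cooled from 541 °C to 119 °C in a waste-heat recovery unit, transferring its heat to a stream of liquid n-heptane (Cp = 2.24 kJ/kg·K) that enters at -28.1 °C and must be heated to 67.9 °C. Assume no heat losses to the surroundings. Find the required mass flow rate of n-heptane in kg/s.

Heat released by hot stream: Q = 25.5 × 1.04 × (541 − 119) = 11191 kJ/s
Energy balance on cold side (adiabatic exchanger): Q = ṁ_c·Cp_c·(T_c,out − T_c,in)
ṁ_c = 11191 / [2.24 × (67.9 − -28.1)] = 52.044 kg/s

ṁ_c = 52.0 kg/s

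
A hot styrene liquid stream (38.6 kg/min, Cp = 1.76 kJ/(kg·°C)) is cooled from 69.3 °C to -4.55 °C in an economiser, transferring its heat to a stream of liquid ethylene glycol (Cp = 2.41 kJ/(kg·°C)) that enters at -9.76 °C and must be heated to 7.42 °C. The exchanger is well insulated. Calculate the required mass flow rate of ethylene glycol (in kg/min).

ṁ_c = 121 kg/min

Heat released by hot stream: Q = 38.6 × 1.76 × (69.3 − -4.55) = 5017.1 kJ/min
Energy balance on cold side (adiabatic exchanger): Q = ṁ_c·Cp_c·(T_c,out − T_c,in)
ṁ_c = 5017.1 / [2.41 × (7.42 − -9.76)] = 121.17 kg/min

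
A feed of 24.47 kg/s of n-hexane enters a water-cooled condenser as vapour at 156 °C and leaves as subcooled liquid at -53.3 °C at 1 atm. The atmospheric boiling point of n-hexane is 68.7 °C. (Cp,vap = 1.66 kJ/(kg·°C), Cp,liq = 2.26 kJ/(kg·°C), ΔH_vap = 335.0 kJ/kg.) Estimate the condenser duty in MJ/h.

vapour 156→68.7 °C: -144.92 kJ/kg
condensation at 68.7 °C: -335 kJ/kg
liquid 68.7→-53.3 °C: -275.72 kJ/kg
Δh = -144.92 + -335 + -275.72 = -755.64 kJ/kg
Q = ṁ·Δh = 24.47 kg/s × -755.64 kJ/kg = -18490 kJ/s
|Q| = 18490 kW = 66566 MJ/h

Q_c = 66600 MJ/h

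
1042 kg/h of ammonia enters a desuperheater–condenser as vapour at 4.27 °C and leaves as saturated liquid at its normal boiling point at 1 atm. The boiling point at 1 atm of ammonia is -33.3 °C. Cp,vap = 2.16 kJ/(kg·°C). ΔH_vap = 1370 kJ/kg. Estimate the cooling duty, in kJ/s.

Q_c = 420 kJ/s

vapour 4.27→-33.3 °C: -81.151 kJ/kg
condensation at -33.3 °C: -1370 kJ/kg
Δh = -81.151 + -1370 = -1451.2 kJ/kg
Q = ṁ·Δh = 1042 kg/h × -1451.2 kJ/kg = -1.5121e+06 kJ/h
|Q| = 420.03 kW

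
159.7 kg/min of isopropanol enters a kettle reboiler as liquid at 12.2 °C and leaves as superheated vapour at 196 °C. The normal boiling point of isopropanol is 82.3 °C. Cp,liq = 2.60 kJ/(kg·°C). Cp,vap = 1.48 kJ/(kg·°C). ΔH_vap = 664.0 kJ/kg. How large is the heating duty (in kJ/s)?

liquid 12.2→82.3 °C: 182.26 kJ/kg
vaporisation at 82.3 °C: 664 kJ/kg
vapour 82.3→196 °C: 168.28 kJ/kg
Δh = 182.26 + 664 + 168.28 = 1014.5 kJ/kg
Q = ṁ·Δh = 159.7 kg/min × 1014.5 kJ/kg = 162020 kJ/min
|Q| = 2700.4 kW

Q = 2700 kJ/s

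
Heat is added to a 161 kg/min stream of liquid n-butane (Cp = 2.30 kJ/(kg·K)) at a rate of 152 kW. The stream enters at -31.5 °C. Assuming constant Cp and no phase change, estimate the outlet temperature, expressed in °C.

Q = 152 kW = 9120 kJ/min
ΔT = Q/(ṁ·Cp) = 9120/(161×2.30) = 24.629 K
T_out = -31.5 + 24.629 = -6.8713 °C

T_out = -6.87 °C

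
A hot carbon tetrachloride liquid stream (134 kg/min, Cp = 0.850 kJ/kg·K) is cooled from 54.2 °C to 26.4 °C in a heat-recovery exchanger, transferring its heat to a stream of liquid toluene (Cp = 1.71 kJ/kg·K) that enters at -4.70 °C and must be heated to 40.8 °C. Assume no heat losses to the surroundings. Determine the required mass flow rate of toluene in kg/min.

Heat released by hot stream: Q = 134 × 0.850 × (54.2 − 26.4) = 3166.4 kJ/min
Energy balance on cold side (adiabatic exchanger): Q = ṁ_c·Cp_c·(T_c,out − T_c,in)
ṁ_c = 3166.4 / [1.71 × (40.8 − -4.70)] = 40.697 kg/min

ṁ_c = 40.7 kg/min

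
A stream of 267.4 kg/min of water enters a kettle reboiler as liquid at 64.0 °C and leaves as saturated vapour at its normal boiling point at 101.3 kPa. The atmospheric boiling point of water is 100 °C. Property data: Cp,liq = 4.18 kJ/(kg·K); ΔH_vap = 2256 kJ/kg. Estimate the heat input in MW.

Q = 10.7 MW

liquid 64.0→100 °C: 150.48 kJ/kg
vaporisation at 100 °C: 2256 kJ/kg
Δh = 150.48 + 2256 = 2406.5 kJ/kg
Q = ṁ·Δh = 267.4 kg/min × 2406.5 kJ/kg = 643490 kJ/min
|Q| = 10725 kW = 10.725 MW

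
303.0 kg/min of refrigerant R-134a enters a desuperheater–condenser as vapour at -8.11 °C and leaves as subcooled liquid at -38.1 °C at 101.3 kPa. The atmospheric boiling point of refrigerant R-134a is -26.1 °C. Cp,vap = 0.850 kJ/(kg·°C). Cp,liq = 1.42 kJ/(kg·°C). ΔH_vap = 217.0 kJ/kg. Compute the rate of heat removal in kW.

Q_c = 1260 kW

vapour -8.11→-26.1 °C: -15.292 kJ/kg
condensation at -26.1 °C: -217 kJ/kg
liquid -26.1→-38.1 °C: -17.04 kJ/kg
Δh = -15.292 + -217 + -17.04 = -249.33 kJ/kg
Q = ṁ·Δh = 303.0 kg/min × -249.33 kJ/kg = -75547 kJ/min
|Q| = 1259.1 kW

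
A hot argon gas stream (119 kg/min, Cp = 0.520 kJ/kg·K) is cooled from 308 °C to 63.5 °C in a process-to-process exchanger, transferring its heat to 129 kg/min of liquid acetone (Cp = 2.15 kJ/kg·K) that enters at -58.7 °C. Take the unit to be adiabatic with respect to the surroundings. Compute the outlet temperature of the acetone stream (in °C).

T_c,out = -4.15 °C

Heat released by hot stream: Q = 119 × 0.520 × (308 − 63.5) = 15130 kJ/min
Energy balance on cold side (adiabatic exchanger): Q = ṁ_c·Cp_c·(T_c,out − T_c,in)
T_c,out = -58.7 + 15130/(129 × 2.15) = -4.1492 °C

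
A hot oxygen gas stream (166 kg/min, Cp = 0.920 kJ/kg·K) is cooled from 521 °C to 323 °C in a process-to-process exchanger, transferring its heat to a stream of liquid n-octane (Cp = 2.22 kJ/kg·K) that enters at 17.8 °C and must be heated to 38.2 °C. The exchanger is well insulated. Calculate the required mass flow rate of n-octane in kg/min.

Heat released by hot stream: Q = 166 × 0.920 × (521 − 323) = 30239 kJ/min
Energy balance on cold side (adiabatic exchanger): Q = ṁ_c·Cp_c·(T_c,out − T_c,in)
ṁ_c = 30239 / [2.22 × (38.2 − 17.8)] = 667.69 kg/min

ṁ_c = 668 kg/min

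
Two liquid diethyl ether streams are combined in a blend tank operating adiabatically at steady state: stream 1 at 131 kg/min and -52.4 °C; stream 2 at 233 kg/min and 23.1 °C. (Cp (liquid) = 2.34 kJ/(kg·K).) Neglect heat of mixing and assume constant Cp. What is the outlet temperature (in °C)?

T_out = -4.07 °C

Adiabatic, steady state ⇒ Σ ṁᵢCp,ᵢ(T_out − Tᵢ) = 0
T_out = Σ ṁᵢCp,ᵢTᵢ / Σ ṁᵢCp,ᵢ
      = -3468.1 / 851.76 = -4.0717 °C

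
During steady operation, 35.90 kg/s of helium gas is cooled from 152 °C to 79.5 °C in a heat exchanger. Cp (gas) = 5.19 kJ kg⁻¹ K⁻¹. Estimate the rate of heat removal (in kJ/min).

Q = ṁ·Cp·ΔT = 35.90 × 5.19 × (79.5 − 152) = -13508 kJ/s
Cooling duty = 810500 kJ/min

Q_c = 810000 kJ/min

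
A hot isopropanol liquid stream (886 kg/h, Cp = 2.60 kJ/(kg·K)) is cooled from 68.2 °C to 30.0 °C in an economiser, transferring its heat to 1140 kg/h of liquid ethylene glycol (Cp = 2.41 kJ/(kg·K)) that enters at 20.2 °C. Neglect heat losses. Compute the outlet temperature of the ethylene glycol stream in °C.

Heat released by hot stream: Q = 886 × 2.60 × (68.2 − 30.0) = 87998 kJ/h
Energy balance on cold side (adiabatic exchanger): Q = ṁ_c·Cp_c·(T_c,out − T_c,in)
T_c,out = 20.2 + 87998/(1140 × 2.41) = 52.229 °C

T_c,out = 52.2 °C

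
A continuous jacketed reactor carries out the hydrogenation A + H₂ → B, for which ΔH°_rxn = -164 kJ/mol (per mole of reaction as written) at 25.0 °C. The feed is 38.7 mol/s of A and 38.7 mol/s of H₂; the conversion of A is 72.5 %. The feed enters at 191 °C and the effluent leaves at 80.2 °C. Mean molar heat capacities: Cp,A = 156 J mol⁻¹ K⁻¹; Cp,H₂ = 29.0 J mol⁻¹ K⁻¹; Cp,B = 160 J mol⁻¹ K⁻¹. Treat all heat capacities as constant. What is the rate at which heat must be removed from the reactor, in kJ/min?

Extent of reaction ξ = 0.725 × 38.7 = 28.058 mol/s
Reaction term: ξ·ΔH°_rxn = 28.058 × -164 = -4601.4 kJ/s
Sensible, feed 191→25 °C: -1188.5 kJ/s
Outlet flows (mol/s): A 10.643, H₂ 10.643, B 28.058
Sensible, products 25→80.2 °C: 356.49 kJ/s
Q = ΔH = -5433.4 kJ/s = -5433.4 kW
Heat removed = 326010 kJ/min

Q_out = 326000 kJ/min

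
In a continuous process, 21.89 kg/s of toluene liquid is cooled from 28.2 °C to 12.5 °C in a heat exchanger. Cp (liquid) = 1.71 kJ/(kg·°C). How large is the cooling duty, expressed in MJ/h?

Q_c = 2120 MJ/h

Q = ṁ·Cp·ΔT = 21.89 × 1.71 × (12.5 − 28.2) = -587.68 kJ/s
Cooling duty = 2115.7 MJ/h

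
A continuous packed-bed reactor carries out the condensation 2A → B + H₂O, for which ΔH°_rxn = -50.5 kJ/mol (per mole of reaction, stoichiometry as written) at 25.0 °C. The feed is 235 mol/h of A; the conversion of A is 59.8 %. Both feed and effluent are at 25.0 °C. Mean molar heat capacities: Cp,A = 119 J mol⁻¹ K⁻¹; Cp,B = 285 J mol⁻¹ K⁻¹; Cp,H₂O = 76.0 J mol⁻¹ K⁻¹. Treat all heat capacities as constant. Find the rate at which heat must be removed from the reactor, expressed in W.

Extent of reaction ξ = 0.598 × 235 / 2 = 70.265 mol/h
Reaction term: ξ·ΔH°_rxn = 70.265 × -50.5 = -3548.4 kJ/h
Q = ΔH = -3548.4 kJ/h = -0.98566 kW
Heat removed = 985.66 W

Q_out = 986 W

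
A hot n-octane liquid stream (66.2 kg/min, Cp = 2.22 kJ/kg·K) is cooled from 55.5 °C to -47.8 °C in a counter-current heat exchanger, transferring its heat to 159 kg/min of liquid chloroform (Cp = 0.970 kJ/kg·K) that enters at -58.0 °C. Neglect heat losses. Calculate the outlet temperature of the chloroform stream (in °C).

T_c,out = 40.4 °C

Heat released by hot stream: Q = 66.2 × 2.22 × (55.5 − -47.8) = 15181 kJ/min
Energy balance on cold side (adiabatic exchanger): Q = ṁ_c·Cp_c·(T_c,out − T_c,in)
T_c,out = -58.0 + 15181/(159 × 0.970) = 40.433 °C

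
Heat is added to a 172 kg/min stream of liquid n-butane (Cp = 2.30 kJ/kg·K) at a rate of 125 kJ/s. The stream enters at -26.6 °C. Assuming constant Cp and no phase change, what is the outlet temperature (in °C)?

Q = 125 kJ/s = 7500 kJ/min
ΔT = Q/(ṁ·Cp) = 7500/(172×2.30) = 18.959 K
T_out = -26.6 + 18.959 = -7.6415 °C

T_out = -7.64 °C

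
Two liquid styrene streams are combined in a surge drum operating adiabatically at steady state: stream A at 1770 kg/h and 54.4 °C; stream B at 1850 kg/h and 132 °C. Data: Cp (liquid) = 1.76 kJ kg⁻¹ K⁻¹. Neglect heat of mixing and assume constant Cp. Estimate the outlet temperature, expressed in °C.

No heat crosses the boundary, so H_out = H_in.
T_out = Σ ṁᵢCp,ᵢTᵢ / Σ ṁᵢCp,ᵢ
      = 599260 / 6371.2 = 94.057 °C

T_out = 94.1 °C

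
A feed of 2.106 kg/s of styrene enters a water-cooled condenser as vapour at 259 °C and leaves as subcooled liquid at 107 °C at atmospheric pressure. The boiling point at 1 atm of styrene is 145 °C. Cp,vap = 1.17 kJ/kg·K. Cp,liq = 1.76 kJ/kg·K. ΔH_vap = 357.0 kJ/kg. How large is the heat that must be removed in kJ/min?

Q_c = 70400 kJ/min

vapour 259→145 °C: -133.38 kJ/kg
condensation at 145 °C: -357 kJ/kg
liquid 145→107 °C: -66.88 kJ/kg
Δh = -133.38 + -357 + -66.88 = -557.26 kJ/kg
Q = ṁ·Δh = 2.106 kg/s × -557.26 kJ/kg = -1173.6 kJ/s
|Q| = 1173.6 kW = 70415 kJ/min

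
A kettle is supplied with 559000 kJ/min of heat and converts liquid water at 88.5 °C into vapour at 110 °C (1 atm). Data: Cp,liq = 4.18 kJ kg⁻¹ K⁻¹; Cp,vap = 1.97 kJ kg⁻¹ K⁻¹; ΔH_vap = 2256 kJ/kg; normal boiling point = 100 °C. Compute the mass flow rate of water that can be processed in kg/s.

Δh = 4.18×(100−88.5) + 2256 + 1.97×(110−100) = 2323.8 kJ/kg
Q = 559000 kJ/min = 9316.7 kJ/s = 9316.7 kJ/s
ṁ = Q/Δh = 9316.7 / 2323.8 = 4.0093 kg/s

ṁ = 4.01 kg/s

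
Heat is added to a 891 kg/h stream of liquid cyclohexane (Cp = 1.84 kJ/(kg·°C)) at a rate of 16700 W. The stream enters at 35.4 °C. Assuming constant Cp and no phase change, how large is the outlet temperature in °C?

Q = 16700 W = 60120 kJ/h
ΔT = Q/(ṁ·Cp) = 60120/(891×1.84) = 36.671 K
T_out = 35.4 + 36.671 = 72.071 °C

T_out = 72.1 °C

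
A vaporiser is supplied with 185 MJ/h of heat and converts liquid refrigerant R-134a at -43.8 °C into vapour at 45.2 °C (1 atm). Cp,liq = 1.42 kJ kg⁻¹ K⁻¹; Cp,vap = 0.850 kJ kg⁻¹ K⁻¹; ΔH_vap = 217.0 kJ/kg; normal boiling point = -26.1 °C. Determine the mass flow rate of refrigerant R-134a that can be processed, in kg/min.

ṁ = 10.2 kg/min

Δh = 1.42×(-26.1−-43.8) + 217.0 + 0.850×(45.2−-26.1) = 302.74 kJ/kg
Q = 185 MJ/h = 51.389 kJ/s = 3083.3 kJ/min
ṁ = Q/Δh = 3083.3 / 302.74 = 10.185 kg/min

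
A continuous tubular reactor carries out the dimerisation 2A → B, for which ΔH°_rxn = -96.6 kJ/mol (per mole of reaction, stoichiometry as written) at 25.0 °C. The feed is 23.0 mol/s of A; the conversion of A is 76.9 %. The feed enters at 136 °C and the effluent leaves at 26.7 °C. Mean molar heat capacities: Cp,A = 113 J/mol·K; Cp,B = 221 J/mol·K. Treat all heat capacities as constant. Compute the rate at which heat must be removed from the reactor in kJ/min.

Q_out = 68300 kJ/min

Extent of reaction ξ = 0.769 × 23.0 / 2 = 8.8435 mol/s
Reaction term: ξ·ΔH°_rxn = 8.8435 × -96.6 = -854.28 kJ/s
Sensible, feed 136→25 °C: -288.49 kJ/s
Outlet flows (mol/s): A 5.313, B 8.8435
Sensible, products 25→26.7 °C: 4.3431 kJ/s
Q = ΔH = -1138.4 kJ/s = -1138.4 kW
Heat removed = 68306 kJ/min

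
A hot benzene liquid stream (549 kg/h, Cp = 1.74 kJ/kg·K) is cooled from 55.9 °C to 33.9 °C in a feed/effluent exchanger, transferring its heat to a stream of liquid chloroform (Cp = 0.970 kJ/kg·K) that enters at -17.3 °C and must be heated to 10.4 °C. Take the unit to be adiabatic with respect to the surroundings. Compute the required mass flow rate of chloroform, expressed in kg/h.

ṁ_c = 782 kg/h

Heat released by hot stream: Q = 549 × 1.74 × (55.9 − 33.9) = 21016 kJ/h
Energy balance on cold side (adiabatic exchanger): Q = ṁ_c·Cp_c·(T_c,out − T_c,in)
ṁ_c = 21016 / [0.970 × (10.4 − -17.3)] = 782.15 kg/h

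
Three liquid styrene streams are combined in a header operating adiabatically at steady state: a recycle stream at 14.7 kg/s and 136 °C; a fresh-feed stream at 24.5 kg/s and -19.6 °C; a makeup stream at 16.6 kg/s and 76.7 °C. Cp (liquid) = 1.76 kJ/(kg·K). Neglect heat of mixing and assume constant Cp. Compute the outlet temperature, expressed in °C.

T_out = 50.0 °C

Adiabatic, steady state ⇒ Σ ṁᵢCp,ᵢ(T_out − Tᵢ) = 0
Σ ṁᵢCp,ᵢTᵢ = 14.7×1.76×136 + 24.5×1.76×-19.6 + 16.6×1.76×76.7 = 4914.3
Σ ṁᵢCp,ᵢ = 14.7×1.76 + 24.5×1.76 + 16.6×1.76 = 98.208
T_out = 4914.3 / 98.208 = 50.04 °C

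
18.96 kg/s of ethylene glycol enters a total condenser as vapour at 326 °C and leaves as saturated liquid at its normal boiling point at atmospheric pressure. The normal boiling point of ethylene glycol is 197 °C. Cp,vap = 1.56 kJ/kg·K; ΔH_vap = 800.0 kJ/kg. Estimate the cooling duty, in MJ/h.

vapour 326→197 °C: -201.24 kJ/kg
condensation at 197 °C: -800 kJ/kg
Δh = -201.24 + -800 = -1001.2 kJ/kg
Q = ṁ·Δh = 18.96 kg/s × -1001.2 kJ/kg = -18984 kJ/s
|Q| = 18984 kW = 68341 MJ/h

Q_c = 68300 MJ/h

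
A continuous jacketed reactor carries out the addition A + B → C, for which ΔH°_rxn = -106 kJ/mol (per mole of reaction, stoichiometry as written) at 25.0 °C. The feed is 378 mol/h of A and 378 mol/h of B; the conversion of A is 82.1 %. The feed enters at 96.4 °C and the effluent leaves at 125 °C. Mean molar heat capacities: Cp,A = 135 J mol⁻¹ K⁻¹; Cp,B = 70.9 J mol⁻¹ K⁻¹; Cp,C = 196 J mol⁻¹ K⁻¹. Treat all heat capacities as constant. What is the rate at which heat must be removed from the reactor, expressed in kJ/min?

Q_out = 516 kJ/min

Extent of reaction ξ = 0.821 × 378 = 310.34 mol/h
Reaction term: ξ·ΔH°_rxn = 310.34 × -106 = -32896 kJ/h
Sensible, feed 96.4→25 °C: -5557.1 kJ/h
Outlet flows (mol/h): A 67.662, B 67.662, C 310.34
Sensible, products 25→125 °C: 7475.8 kJ/h
Q = ΔH = -30977 kJ/h = -8.6048 kW
Heat removed = 516.29 kJ/min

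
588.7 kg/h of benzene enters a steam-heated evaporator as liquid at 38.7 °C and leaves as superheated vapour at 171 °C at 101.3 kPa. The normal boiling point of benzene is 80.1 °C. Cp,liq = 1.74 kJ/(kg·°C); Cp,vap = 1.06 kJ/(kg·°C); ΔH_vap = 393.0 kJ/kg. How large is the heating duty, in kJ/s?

liquid 38.7→80.1 °C: 72.036 kJ/kg
vaporisation at 80.1 °C: 393 kJ/kg
vapour 80.1→171 °C: 96.354 kJ/kg
Δh = 72.036 + 393 + 96.354 = 561.39 kJ/kg
Q = ṁ·Δh = 588.7 kg/h × 561.39 kJ/kg = 330490 kJ/h
|Q| = 91.803 kW

Q = 91.8 kJ/s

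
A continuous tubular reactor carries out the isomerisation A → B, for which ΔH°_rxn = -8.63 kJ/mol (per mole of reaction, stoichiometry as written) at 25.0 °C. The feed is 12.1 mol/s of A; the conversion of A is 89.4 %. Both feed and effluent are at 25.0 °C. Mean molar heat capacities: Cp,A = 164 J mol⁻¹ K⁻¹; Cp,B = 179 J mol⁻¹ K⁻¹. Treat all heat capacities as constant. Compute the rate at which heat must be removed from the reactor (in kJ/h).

Extent of reaction ξ = 0.894 × 12.1 = 10.817 mol/s
Reaction term: ξ·ΔH°_rxn = 10.817 × -8.63 = -93.354 kJ/s
Q = ΔH = -93.354 kJ/s = -93.354 kW
Heat removed = 336070 kJ/h

Q_out = 336000 kJ/h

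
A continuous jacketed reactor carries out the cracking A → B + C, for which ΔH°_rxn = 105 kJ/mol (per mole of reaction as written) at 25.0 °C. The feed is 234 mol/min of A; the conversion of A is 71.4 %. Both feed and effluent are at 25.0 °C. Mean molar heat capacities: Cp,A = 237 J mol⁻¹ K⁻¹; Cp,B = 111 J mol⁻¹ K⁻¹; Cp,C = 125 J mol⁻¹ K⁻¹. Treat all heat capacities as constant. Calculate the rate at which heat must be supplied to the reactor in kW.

Q_in = 292 kW

Extent of reaction ξ = 0.714 × 234 = 167.08 mol/min
Reaction term: ξ·ΔH°_rxn = 167.08 × 105 = 17543 kJ/min
Q = ΔH = 17543 kJ/min = 292.38 kW
Heat supplied = 292.38 kW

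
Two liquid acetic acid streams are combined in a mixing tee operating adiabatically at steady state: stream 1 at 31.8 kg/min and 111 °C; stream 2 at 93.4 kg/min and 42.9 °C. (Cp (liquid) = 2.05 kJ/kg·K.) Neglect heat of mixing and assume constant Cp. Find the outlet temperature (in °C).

Adiabatic, steady state ⇒ Σ ṁᵢCp,ᵢ(T_out − Tᵢ) = 0
T_out = Σ ṁᵢCp,ᵢTᵢ / Σ ṁᵢCp,ᵢ
      = 15450 / 256.66 = 60.197 °C

T_out = 60.2 °C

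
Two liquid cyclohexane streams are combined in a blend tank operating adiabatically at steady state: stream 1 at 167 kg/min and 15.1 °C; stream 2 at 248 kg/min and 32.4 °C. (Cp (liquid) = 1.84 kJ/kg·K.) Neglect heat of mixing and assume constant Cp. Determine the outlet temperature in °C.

T_out = 25.4 °C

Energy balance with Q = 0: Σ ṁᵢCp,ᵢ(T_out − Tᵢ) = 0
T_out = Σ ṁᵢCp,ᵢTᵢ / Σ ṁᵢCp,ᵢ
      = 19425 / 763.6 = 25.438 °C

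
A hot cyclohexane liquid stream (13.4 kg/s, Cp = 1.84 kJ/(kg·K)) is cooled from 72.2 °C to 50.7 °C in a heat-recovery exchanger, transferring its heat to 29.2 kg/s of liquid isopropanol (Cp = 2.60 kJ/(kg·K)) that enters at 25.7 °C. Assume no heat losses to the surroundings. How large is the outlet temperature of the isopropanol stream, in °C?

T_c,out = 32.7 °C

Heat released by hot stream: Q = 13.4 × 1.84 × (72.2 − 50.7) = 530.1 kJ/s
Energy balance on cold side (adiabatic exchanger): Q = ṁ_c·Cp_c·(T_c,out − T_c,in)
T_c,out = 25.7 + 530.1/(29.2 × 2.60) = 32.682 °C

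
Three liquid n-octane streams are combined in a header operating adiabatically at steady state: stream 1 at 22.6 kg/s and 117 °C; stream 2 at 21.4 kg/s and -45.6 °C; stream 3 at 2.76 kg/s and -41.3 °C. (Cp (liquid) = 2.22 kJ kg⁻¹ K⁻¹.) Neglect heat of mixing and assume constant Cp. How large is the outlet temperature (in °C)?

No heat crosses the boundary, so H_out = H_in.
T_out = Σ ṁᵢCp,ᵢTᵢ / Σ ṁᵢCp,ᵢ
      = 3450.7 / 103.81 = 33.241 °C

T_out = 33.2 °C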